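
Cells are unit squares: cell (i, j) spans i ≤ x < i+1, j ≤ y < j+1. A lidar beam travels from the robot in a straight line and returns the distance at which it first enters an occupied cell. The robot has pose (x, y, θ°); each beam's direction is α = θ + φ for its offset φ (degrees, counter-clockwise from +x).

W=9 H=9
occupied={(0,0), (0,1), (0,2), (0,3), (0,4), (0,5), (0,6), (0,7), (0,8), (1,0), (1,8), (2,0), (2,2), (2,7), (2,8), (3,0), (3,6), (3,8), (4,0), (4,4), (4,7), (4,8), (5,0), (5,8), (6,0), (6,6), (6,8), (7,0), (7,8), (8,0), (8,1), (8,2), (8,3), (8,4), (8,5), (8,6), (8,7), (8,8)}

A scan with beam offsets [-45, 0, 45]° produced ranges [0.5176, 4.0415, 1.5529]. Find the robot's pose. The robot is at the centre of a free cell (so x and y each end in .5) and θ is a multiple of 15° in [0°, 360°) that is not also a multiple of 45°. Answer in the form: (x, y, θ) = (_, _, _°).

Candidates: 43 free-cell centres × 16 headings = 688 poses. Raycast each; keep the one whose scan matches to 4 dp.
  (3.5, 5.5, 255°): beam 1 = 2.8868 ≠ 0.5176 ✗
  (1.5, 3.5, 60°): beam 1 = 2.5882 ≠ 0.5176 ✗
  (1.5, 6.5, 210°): beam 2 = 0.5774 ≠ 4.0415 ✗
  …
  (4.5, 6.5, 240°): r_1=0.5176, r_2=4.0415, r_3=1.5529 — all match ✓
Only this pose fits every beam.

(x, y, θ) = (4.5, 6.5, 240°)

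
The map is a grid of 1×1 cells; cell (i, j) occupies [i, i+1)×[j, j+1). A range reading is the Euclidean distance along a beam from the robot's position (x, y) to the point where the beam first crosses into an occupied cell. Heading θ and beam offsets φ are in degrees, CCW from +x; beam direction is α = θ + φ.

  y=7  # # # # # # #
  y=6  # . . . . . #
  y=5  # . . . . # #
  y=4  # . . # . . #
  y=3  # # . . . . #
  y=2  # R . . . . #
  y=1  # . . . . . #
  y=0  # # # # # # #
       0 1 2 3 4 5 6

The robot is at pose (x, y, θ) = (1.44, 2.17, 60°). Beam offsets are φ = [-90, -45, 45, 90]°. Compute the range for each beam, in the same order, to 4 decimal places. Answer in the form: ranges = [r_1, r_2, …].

ranges = [2.3400, 4.7209, 0.8593, 0.5081]

beam 1: φ=-90°, α=330°
  dir = (cos 330°, sin 330°) = (0.8660, -0.5000); from cell (1,2)
  next x-line at t=0.6466, next y-line at t=0.3400; Δt_x=1.1547, Δt_y=2.0000
    y: enter (1,1) at t=0.3400
    x: enter (2,1) at t=0.6466
    x: enter (3,1) at t=1.8013
    y: enter (3,0) at t=2.3400 ← occupied
  → r_1 = 2.3400
beam 2: φ=-45°, α=15°
  dir = (cos 15°, sin 15°) = (0.9659, 0.2588); from cell (1,2)
  next x-line at t=0.5798, next y-line at t=3.2069; Δt_x=1.0353, Δt_y=3.8637
    x: enter (2,2) at t=0.5798
    x: enter (3,2) at t=1.6150
    x: enter (4,2) at t=2.6503
    y: enter (4,3) at t=3.2069
    x: enter (5,3) at t=3.6856
    x: enter (6,3) at t=4.7209 ← occupied
  → r_2 = 4.7209
beam 3: φ=45°, α=105°
  dir = (cos 105°, sin 105°) = (-0.2588, 0.9659); from cell (1,2)
  next x-line at t=1.7000, next y-line at t=0.8593; Δt_x=3.8637, Δt_y=1.0353
    y: enter (1,3) at t=0.8593 ← occupied
  → r_3 = 0.8593
beam 4: φ=90°, α=150°
  dir = (cos 150°, sin 150°) = (-0.8660, 0.5000); from cell (1,2)
  next x-line at t=0.5081, next y-line at t=1.6600; Δt_x=1.1547, Δt_y=2.0000
    x: enter (0,2) at t=0.5081 ← occupied
  → r_4 = 0.5081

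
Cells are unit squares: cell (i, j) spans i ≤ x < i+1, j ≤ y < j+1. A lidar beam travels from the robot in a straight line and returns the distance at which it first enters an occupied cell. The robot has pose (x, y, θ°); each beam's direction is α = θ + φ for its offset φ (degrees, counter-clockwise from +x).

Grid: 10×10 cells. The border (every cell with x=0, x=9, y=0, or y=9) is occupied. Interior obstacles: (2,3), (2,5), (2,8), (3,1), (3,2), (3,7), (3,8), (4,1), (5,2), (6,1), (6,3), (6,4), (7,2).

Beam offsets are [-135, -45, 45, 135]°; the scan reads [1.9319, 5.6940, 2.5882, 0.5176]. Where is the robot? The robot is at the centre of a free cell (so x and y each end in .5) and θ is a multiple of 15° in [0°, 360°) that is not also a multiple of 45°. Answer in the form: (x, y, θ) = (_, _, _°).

The pose lattice has 51·16 = 816 candidates. Test each by forward raycasting.
  (3.5, 4.5, 255°): beam 1 = 1.0000 ≠ 1.9319 ✗
  (6.5, 2.5, 330°): beam 1 = 0.5176 ≠ 1.9319 ✗
  (7.5, 1.5, 60°): beam 1 = 0.5176 ≠ 1.9319 ✗
  (4.5, 5.5, 255°): beam 1 = 1.7321 ≠ 1.9319 ✗
  …
  (6.5, 8.5, 300°): r_1=1.9319, r_2=5.6940, r_3=2.5882, r_4=0.5176 — all match ✓
Unique over the lattice → pose = (6.5, 8.5, 300°).

(x, y, θ) = (6.5, 8.5, 300°)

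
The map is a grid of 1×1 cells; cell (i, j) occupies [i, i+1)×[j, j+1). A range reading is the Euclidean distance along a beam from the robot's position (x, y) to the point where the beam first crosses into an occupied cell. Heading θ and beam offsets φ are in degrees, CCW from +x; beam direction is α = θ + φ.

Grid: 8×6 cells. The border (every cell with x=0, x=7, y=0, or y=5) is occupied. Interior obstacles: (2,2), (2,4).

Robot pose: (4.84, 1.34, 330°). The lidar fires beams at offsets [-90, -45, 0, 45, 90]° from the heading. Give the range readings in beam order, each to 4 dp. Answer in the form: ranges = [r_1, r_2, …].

ranges = [0.3926, 0.3520, 0.6800, 2.2362, 4.2262]

beam 1: φ=-90°, α=240°
  cosα=-0.5000 sinα=-0.8660 | (4,1) | tMaxX 1.6800 tMaxY 0.3926 | tΔX 2.0000 tΔY 1.1547
    t=0.3926 [y] (4,0) — stop
  → r_1 = 0.3926
beam 2: φ=-45°, α=285°
  cosα=0.2588 sinα=-0.9659 | (4,1) | tMaxX 0.6182 tMaxY 0.3520 | tΔX 3.8637 tΔY 1.0353
    t=0.3520 [y] (4,0) — stop
  → r_2 = 0.3520
beam 3: φ=0°, α=330°
  cosα=0.8660 sinα=-0.5000 | (4,1) | tMaxX 0.1848 tMaxY 0.6800 | tΔX 1.1547 tΔY 2.0000
    t=0.1848 [x] (5,1)
    t=0.6800 [y] (5,0) — stop
  → r_3 = 0.6800
beam 4: φ=45°, α=15°
  cosα=0.9659 sinα=0.2588 | (4,1) | tMaxX 0.1656 tMaxY 2.5500 | tΔX 1.0353 tΔY 3.8637
    t=0.1656 [x] (5,1)
    t=1.2009 [x] (6,1)
    t=2.2362 [x] (7,1) — stop
  → r_4 = 2.2362
beam 5: φ=90°, α=60°
  cosα=0.5000 sinα=0.8660 | (4,1) | tMaxX 0.3200 tMaxY 0.7621 | tΔX 2.0000 tΔY 1.1547
    t=0.3200 [x] (5,1)
    t=0.7621 [y] (5,2)
    t=1.9168 [y] (5,3)
    t=2.3200 [x] (6,3)
    t=3.0715 [y] (6,4)
    t=4.2262 [y] (6,5) — stop
  → r_5 = 4.2262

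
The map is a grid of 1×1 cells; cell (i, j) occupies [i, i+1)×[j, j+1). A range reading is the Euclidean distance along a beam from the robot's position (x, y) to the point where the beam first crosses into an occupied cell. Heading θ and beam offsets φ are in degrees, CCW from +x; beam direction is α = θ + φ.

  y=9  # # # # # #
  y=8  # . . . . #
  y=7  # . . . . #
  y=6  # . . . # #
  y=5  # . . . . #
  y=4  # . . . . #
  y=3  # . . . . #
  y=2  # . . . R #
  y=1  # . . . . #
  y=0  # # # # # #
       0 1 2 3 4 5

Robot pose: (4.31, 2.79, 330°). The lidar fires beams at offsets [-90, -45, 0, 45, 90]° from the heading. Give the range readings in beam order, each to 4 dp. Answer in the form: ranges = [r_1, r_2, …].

ranges = [2.0669, 1.8531, 0.7967, 0.7143, 1.3800]

beam 1: φ=-90°, α=240°
  direction (-0.5000, -0.8660); cell (4,2); t to first gridline: x 0.6200, y 0.9122 (then +2.0000 / +1.1547)
    (3,2) via x @ 0.6200
    (3,1) via y @ 0.9122
    (3,0) via y @ 2.0669  # hit
  → r_1 = 2.0669
beam 2: φ=-45°, α=285°
  direction (0.2588, -0.9659); cell (4,2); t to first gridline: x 2.6660, y 0.8179 (then +3.8637 / +1.0353)
    (4,1) via y @ 0.8179
    (4,0) via y @ 1.8531  # hit
  → r_2 = 1.8531
beam 3: φ=0°, α=330°
  direction (0.8660, -0.5000); cell (4,2); t to first gridline: x 0.7967, y 1.5800 (then +1.1547 / +2.0000)
    (5,2) via x @ 0.7967  # hit
  → r_3 = 0.7967
beam 4: φ=45°, α=15°
  direction (0.9659, 0.2588); cell (4,2); t to first gridline: x 0.7143, y 0.8114 (then +1.0353 / +3.8637)
    (5,2) via x @ 0.7143  # hit
  → r_4 = 0.7143
beam 5: φ=90°, α=60°
  direction (0.5000, 0.8660); cell (4,2); t to first gridline: x 1.3800, y 0.2425 (then +2.0000 / +1.1547)
    (4,3) via y @ 0.2425
    (5,3) via x @ 1.3800  # hit
  → r_5 = 1.3800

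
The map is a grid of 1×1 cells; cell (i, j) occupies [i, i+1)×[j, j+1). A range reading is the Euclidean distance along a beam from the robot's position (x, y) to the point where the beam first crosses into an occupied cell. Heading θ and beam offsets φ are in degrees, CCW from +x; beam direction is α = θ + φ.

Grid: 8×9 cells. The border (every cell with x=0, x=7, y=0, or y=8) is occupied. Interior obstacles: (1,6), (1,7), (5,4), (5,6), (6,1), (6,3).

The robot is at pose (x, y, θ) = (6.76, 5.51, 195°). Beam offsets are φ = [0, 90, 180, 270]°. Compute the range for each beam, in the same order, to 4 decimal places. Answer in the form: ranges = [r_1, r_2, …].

beam 1: φ=0°, α=195°
  direction (-0.9659, -0.2588); cell (6,5); t to first gridline: x 0.7868, y 1.9705 (then +1.0353 / +3.8637)
    (5,5) via x @ 0.7868
    (4,5) via x @ 1.8221
    (4,4) via y @ 1.9705
    (3,4) via x @ 2.8574
    (2,4) via x @ 3.8926
    (1,4) via x @ 4.9279
    (1,3) via y @ 5.8342
    (0,3) via x @ 5.9632  # hit
  → r_1 = 5.9632
beam 2: φ=90°, α=285°
  direction (0.2588, -0.9659); cell (6,5); t to first gridline: x 0.9273, y 0.5280 (then +3.8637 / +1.0353)
    (6,4) via y @ 0.5280
    (7,4) via x @ 0.9273  # hit
  → r_2 = 0.9273
beam 3: φ=180°, α=15°
  direction (0.9659, 0.2588); cell (6,5); t to first gridline: x 0.2485, y 1.8932 (then +1.0353 / +3.8637)
    (7,5) via x @ 0.2485  # hit
  → r_3 = 0.2485
beam 4: φ=270°, α=105°
  direction (-0.2588, 0.9659); cell (6,5); t to first gridline: x 2.9364, y 0.5073 (then +3.8637 / +1.0353)
    (6,6) via y @ 0.5073
    (6,7) via y @ 1.5426
    (6,8) via y @ 2.5778  # hit
  → r_4 = 2.5778

ranges = [5.9632, 0.9273, 0.2485, 2.5778]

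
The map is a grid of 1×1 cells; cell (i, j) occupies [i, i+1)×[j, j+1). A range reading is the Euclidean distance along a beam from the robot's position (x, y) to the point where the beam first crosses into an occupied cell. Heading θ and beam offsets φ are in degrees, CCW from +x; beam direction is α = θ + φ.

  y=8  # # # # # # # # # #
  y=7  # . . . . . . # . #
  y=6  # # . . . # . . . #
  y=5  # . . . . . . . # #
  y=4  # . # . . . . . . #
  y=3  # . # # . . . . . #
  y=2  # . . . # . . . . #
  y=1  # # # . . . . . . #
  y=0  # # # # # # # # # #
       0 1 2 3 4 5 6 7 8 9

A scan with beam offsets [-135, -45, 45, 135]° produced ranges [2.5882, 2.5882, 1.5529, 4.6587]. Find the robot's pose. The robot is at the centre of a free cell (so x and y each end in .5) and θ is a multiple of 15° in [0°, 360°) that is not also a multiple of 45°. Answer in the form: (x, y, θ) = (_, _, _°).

Enumerate (i+0.5, j+0.5, θ) over the 46 free cells and 16 admissible headings. For each, cast all 4 beams and compare to the given ranges.
  (6.5, 6.5, 300°): beam 1 = 0.5176 ≠ 2.5882 ✗
  (8.5, 7.5, 345°): beam 1 = 0.5774 ≠ 2.5882 ✗
  (5.5, 5.5, 75°): beam 1 = 5.1962 ≠ 2.5882 ✗
  …
  (7.5, 3.5, 330°): r_1=2.5882, r_2=2.5882, r_3=1.5529, r_4=4.6587 — all match ✓
Unique over the lattice → pose = (7.5, 3.5, 330°).

(x, y, θ) = (7.5, 3.5, 330°)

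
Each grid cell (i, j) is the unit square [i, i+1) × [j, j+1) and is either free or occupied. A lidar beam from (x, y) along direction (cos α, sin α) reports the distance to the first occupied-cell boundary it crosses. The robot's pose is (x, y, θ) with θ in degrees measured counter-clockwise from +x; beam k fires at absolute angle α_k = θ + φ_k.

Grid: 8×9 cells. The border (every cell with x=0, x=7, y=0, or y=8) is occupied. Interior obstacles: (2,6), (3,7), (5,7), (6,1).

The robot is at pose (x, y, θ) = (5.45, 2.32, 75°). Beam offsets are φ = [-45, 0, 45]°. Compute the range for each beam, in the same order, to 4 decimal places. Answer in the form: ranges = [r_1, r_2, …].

ranges = [1.7898, 5.8804, 4.9000]

beam 1: φ=-45°, α=30°
  direction (0.8660, 0.5000); cell (5,2); t to first gridline: x 0.6351, y 1.3600 (then +1.1547 / +2.0000)
    (6,2) via x @ 0.6351
    (6,3) via y @ 1.3600
    (7,3) via x @ 1.7898  # hit
  → r_1 = 1.7898
beam 2: φ=0°, α=75°
  direction (0.2588, 0.9659); cell (5,2); t to first gridline: x 2.1250, y 0.7040 (then +3.8637 / +1.0353)
    (5,3) via y @ 0.7040
    (5,4) via y @ 1.7393
    (6,4) via x @ 2.1250
    (6,5) via y @ 2.7745
    (6,6) via y @ 3.8098
    (6,7) via y @ 4.8451
    (6,8) via y @ 5.8804  # hit
  → r_2 = 5.8804
beam 3: φ=45°, α=120°
  direction (-0.5000, 0.8660); cell (5,2); t to first gridline: x 0.9000, y 0.7852 (then +2.0000 / +1.1547)
    (5,3) via y @ 0.7852
    (4,3) via x @ 0.9000
    (4,4) via y @ 1.9399
    (3,4) via x @ 2.9000
    (3,5) via y @ 3.0946
    (3,6) via y @ 4.2493
    (2,6) via x @ 4.9000  # hit
  → r_3 = 4.9000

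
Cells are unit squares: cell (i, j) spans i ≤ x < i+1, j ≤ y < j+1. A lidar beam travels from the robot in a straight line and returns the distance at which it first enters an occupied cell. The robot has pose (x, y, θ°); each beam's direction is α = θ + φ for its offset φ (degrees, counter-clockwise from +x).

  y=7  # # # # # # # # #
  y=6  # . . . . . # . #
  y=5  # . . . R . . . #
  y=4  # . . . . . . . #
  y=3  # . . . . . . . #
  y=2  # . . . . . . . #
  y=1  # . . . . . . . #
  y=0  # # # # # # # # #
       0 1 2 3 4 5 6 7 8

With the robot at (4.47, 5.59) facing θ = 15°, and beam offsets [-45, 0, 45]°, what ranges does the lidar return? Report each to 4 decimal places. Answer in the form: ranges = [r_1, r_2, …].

ranges = [4.0761, 1.5841, 1.6281]

beam 1: φ=-45°, α=330°
  dir = (cos 330°, sin 330°) = (0.8660, -0.5000); from cell (4,5)
  next x-line at t=0.6120, next y-line at t=1.1800; Δt_x=1.1547, Δt_y=2.0000
    x: enter (5,5) at t=0.6120
    y: enter (5,4) at t=1.1800
    x: enter (6,4) at t=1.7667
    x: enter (7,4) at t=2.9214
    y: enter (7,3) at t=3.1800
    x: enter (8,3) at t=4.0761 ← occupied
  → r_1 = 4.0761
beam 2: φ=0°, α=15°
  dir = (cos 15°, sin 15°) = (0.9659, 0.2588); from cell (4,5)
  next x-line at t=0.5487, next y-line at t=1.5841; Δt_x=1.0353, Δt_y=3.8637
    x: enter (5,5) at t=0.5487
    x: enter (6,5) at t=1.5840
    y: enter (6,6) at t=1.5841 ← occupied
  → r_2 = 1.5841
beam 3: φ=45°, α=60°
  dir = (cos 60°, sin 60°) = (0.5000, 0.8660); from cell (4,5)
  next x-line at t=1.0600, next y-line at t=0.4734; Δt_x=2.0000, Δt_y=1.1547
    y: enter (4,6) at t=0.4734
    x: enter (5,6) at t=1.0600
    y: enter (5,7) at t=1.6281 ← occupied
  → r_3 = 1.6281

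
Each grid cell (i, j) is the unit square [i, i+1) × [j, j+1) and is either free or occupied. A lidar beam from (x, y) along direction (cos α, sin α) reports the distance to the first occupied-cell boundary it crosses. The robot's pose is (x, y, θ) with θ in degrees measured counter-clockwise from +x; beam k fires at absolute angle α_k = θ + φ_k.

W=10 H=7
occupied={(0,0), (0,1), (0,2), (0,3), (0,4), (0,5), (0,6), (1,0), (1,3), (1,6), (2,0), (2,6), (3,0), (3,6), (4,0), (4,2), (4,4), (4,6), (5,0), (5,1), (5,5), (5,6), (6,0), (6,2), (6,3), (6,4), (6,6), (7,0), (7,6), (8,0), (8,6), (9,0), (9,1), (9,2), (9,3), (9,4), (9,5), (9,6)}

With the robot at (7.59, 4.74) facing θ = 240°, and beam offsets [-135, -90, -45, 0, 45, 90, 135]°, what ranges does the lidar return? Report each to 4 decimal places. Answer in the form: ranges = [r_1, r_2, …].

beam 1: φ=-135°, α=105°
  d=(-0.2588,0.9659)  start (7,4)  tX=2.2796 tY=0.2692  stride 1/|dx|=3.8637 1/|dy|=1.0353
    cross y-line → (7,5), t=0.2692
    cross y-line → (7,6), t=1.3044 (wall)
  → r_1 = 1.3044
beam 2: φ=-90°, α=150°
  d=(-0.8660,0.5000)  start (7,4)  tX=0.6813 tY=0.5200  stride 1/|dx|=1.1547 1/|dy|=2.0000
    cross y-line → (7,5), t=0.5200
    cross x-line → (6,5), t=0.6813
    cross x-line → (5,5), t=1.8360 (wall)
  → r_2 = 1.8360
beam 3: φ=-45°, α=195°
  d=(-0.9659,-0.2588)  start (7,4)  tX=0.6108 tY=2.8591  stride 1/|dx|=1.0353 1/|dy|=3.8637
    cross x-line → (6,4), t=0.6108 (wall)
  → r_3 = 0.6108
beam 4: φ=0°, α=240°
  d=(-0.5000,-0.8660)  start (7,4)  tX=1.1800 tY=0.8545  stride 1/|dx|=2.0000 1/|dy|=1.1547
    cross y-line → (7,3), t=0.8545
    cross x-line → (6,3), t=1.1800 (wall)
  → r_4 = 1.1800
beam 5: φ=45°, α=285°
  d=(0.2588,-0.9659)  start (7,4)  tX=1.5841 tY=0.7661  stride 1/|dx|=3.8637 1/|dy|=1.0353
    cross y-line → (7,3), t=0.7661
    cross x-line → (8,3), t=1.5841
    cross y-line → (8,2), t=1.8014
    cross y-line → (8,1), t=2.8367
    cross y-line → (8,0), t=3.8719 (wall)
  → r_5 = 3.8719
beam 6: φ=90°, α=330°
  d=(0.8660,-0.5000)  start (7,4)  tX=0.4734 tY=1.4800  stride 1/|dx|=1.1547 1/|dy|=2.0000
    cross x-line → (8,4), t=0.4734
    cross y-line → (8,3), t=1.4800
    cross x-line → (9,3), t=1.6281 (wall)
  → r_6 = 1.6281
beam 7: φ=135°, α=15°
  d=(0.9659,0.2588)  start (7,4)  tX=0.4245 tY=1.0046  stride 1/|dx|=1.0353 1/|dy|=3.8637
    cross x-line → (8,4), t=0.4245
    cross y-line → (8,5), t=1.0046
    cross x-line → (9,5), t=1.4597 (wall)
  → r_7 = 1.4597

ranges = [1.3044, 1.8360, 0.6108, 1.1800, 3.8719, 1.6281, 1.4597]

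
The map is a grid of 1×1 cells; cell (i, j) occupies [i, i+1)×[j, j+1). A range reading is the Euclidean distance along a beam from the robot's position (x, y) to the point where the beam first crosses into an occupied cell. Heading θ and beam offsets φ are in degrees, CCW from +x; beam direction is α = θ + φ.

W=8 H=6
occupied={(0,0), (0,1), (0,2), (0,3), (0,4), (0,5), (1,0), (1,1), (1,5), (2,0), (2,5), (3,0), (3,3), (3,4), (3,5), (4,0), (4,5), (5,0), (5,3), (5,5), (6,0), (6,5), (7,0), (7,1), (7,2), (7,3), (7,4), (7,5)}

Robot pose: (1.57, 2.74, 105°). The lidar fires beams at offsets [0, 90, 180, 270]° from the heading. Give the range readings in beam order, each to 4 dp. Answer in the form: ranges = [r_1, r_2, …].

beam 1: φ=0°, α=105°
  direction (-0.2588, 0.9659); cell (1,2); t to first gridline: x 2.2023, y 0.2692 (then +3.8637 / +1.0353)
    (1,3) via y @ 0.2692
    (1,4) via y @ 1.3044
    (0,4) via x @ 2.2023  # hit
  → r_1 = 2.2023
beam 2: φ=90°, α=195°
  direction (-0.9659, -0.2588); cell (1,2); t to first gridline: x 0.5901, y 2.8591 (then +1.0353 / +3.8637)
    (0,2) via x @ 0.5901  # hit
  → r_2 = 0.5901
beam 3: φ=180°, α=285°
  direction (0.2588, -0.9659); cell (1,2); t to first gridline: x 1.6614, y 0.7661 (then +3.8637 / +1.0353)
    (1,1) via y @ 0.7661  # hit
  → r_3 = 0.7661
beam 4: φ=270°, α=15°
  direction (0.9659, 0.2588); cell (1,2); t to first gridline: x 0.4452, y 1.0046 (then +1.0353 / +3.8637)
    (2,2) via x @ 0.4452
    (2,3) via y @ 1.0046
    (3,3) via x @ 1.4804  # hit
  → r_4 = 1.4804

ranges = [2.2023, 0.5901, 0.7661, 1.4804]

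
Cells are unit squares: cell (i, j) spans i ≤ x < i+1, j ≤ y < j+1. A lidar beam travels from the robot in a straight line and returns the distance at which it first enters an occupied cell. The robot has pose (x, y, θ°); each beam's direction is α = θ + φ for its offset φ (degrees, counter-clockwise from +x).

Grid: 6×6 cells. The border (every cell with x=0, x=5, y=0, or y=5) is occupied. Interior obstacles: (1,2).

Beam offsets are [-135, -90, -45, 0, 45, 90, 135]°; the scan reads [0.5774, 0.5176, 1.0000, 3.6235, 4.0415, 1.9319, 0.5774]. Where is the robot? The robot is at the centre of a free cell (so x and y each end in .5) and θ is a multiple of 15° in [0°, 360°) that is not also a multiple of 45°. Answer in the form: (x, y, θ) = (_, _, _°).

Enumerate (i+0.5, j+0.5, θ) over the 15 free cells and 16 admissible headings. For each, cast all 7 beams and compare to the given ranges.
  (4.5, 1.5, 345°): beam 1 = 1.0000 ≠ 0.5774 ✗
  (3.5, 2.5, 300°): beam 1 = 1.5529 ≠ 0.5774 ✗
  (2.5, 2.5, 15°): beam 1 = 1.7321 ≠ 0.5774 ✗
  …
  (4.5, 4.5, 195°): r_1=0.5774, r_2=0.5176, r_3=1.0000, r_4=3.6235, r_5=4.0415, r_6=1.9319, r_7=0.5774 — all match ✓
Only this pose fits every beam.

(x, y, θ) = (4.5, 4.5, 195°)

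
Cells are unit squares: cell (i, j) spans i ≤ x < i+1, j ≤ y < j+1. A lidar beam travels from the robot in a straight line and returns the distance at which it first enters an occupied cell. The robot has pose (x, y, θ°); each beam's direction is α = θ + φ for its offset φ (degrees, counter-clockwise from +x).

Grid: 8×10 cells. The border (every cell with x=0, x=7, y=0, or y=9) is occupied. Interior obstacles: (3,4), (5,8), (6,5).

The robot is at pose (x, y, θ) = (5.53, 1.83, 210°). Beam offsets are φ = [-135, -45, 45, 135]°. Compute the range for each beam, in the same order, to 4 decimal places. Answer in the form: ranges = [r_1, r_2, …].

ranges = [3.2818, 4.6898, 0.8593, 1.5219]

beam 1: φ=-135°, α=75°
  d=(0.2588,0.9659)  start (5,1)  tX=1.8159 tY=0.1760  stride 1/|dx|=3.8637 1/|dy|=1.0353
    cross y-line → (5,2), t=0.1760
    cross y-line → (5,3), t=1.2113
    cross x-line → (6,3), t=1.8159
    cross y-line → (6,4), t=2.2465
    cross y-line → (6,5), t=3.2818 (wall)
  → r_1 = 3.2818
beam 2: φ=-45°, α=165°
  d=(-0.9659,0.2588)  start (5,1)  tX=0.5487 tY=0.6568  stride 1/|dx|=1.0353 1/|dy|=3.8637
    cross x-line → (4,1), t=0.5487
    cross y-line → (4,2), t=0.6568
    cross x-line → (3,2), t=1.5840
    cross x-line → (2,2), t=2.6192
    cross x-line → (1,2), t=3.6545
    cross y-line → (1,3), t=4.5205
    cross x-line → (0,3), t=4.6898 (wall)
  → r_2 = 4.6898
beam 3: φ=45°, α=255°
  d=(-0.2588,-0.9659)  start (5,1)  tX=2.0478 tY=0.8593  stride 1/|dx|=3.8637 1/|dy|=1.0353
    cross y-line → (5,0), t=0.8593 (wall)
  → r_3 = 0.8593
beam 4: φ=135°, α=345°
  d=(0.9659,-0.2588)  start (5,1)  tX=0.4866 tY=3.2069  stride 1/|dx|=1.0353 1/|dy|=3.8637
    cross x-line → (6,1), t=0.4866
    cross x-line → (7,1), t=1.5219 (wall)
  → r_4 = 1.5219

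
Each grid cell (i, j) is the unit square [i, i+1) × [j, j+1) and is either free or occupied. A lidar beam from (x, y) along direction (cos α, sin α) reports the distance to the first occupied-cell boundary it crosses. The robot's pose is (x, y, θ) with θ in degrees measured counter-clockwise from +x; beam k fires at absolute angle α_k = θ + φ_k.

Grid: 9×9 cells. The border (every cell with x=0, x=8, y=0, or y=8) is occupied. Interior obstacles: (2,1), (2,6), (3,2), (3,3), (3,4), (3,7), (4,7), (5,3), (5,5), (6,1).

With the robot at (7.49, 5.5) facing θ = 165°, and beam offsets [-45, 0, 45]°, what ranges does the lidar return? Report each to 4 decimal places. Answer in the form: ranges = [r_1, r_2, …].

ranges = [2.8868, 1.5426, 4.0299]

beam 1: φ=-45°, α=120°
  direction (-0.5000, 0.8660); cell (7,5); t to first gridline: x 0.9800, y 0.5774 (then +2.0000 / +1.1547)
    (7,6) via y @ 0.5774
    (6,6) via x @ 0.9800
    (6,7) via y @ 1.7321
    (6,8) via y @ 2.8868  # hit
  → r_1 = 2.8868
beam 2: φ=0°, α=165°
  direction (-0.9659, 0.2588); cell (7,5); t to first gridline: x 0.5073, y 1.9319 (then +1.0353 / +3.8637)
    (6,5) via x @ 0.5073
    (5,5) via x @ 1.5426  # hit
  → r_2 = 1.5426
beam 3: φ=45°, α=210°
  direction (-0.8660, -0.5000); cell (7,5); t to first gridline: x 0.5658, y 1.0000 (then +1.1547 / +2.0000)
    (6,5) via x @ 0.5658
    (6,4) via y @ 1.0000
    (5,4) via x @ 1.7205
    (4,4) via x @ 2.8752
    (4,3) via y @ 3.0000
    (3,3) via x @ 4.0299  # hit
  → r_3 = 4.0299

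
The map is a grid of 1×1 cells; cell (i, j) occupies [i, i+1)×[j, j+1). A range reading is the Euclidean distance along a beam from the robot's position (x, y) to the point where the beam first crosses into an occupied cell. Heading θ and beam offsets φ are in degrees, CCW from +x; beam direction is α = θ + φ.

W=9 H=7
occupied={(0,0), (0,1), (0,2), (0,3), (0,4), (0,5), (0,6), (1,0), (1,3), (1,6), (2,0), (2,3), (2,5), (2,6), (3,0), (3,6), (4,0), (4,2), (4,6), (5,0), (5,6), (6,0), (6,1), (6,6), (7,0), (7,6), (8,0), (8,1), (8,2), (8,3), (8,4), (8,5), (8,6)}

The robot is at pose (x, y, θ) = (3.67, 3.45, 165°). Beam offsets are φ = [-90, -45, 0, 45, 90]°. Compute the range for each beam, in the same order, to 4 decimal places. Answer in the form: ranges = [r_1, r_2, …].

ranges = [2.6400, 1.7898, 0.6936, 0.7736, 2.5364]

beam 1: φ=-90°, α=75°
  d=(0.2588,0.9659)  start (3,3)  tX=1.2750 tY=0.5694  stride 1/|dx|=3.8637 1/|dy|=1.0353
    cross y-line → (3,4), t=0.5694
    cross x-line → (4,4), t=1.2750
    cross y-line → (4,5), t=1.6047
    cross y-line → (4,6), t=2.6400 (wall)
  → r_1 = 2.6400
beam 2: φ=-45°, α=120°
  d=(-0.5000,0.8660)  start (3,3)  tX=1.3400 tY=0.6351  stride 1/|dx|=2.0000 1/|dy|=1.1547
    cross y-line → (3,4), t=0.6351
    cross x-line → (2,4), t=1.3400
    cross y-line → (2,5), t=1.7898 (wall)
  → r_2 = 1.7898
beam 3: φ=0°, α=165°
  d=(-0.9659,0.2588)  start (3,3)  tX=0.6936 tY=2.1250  stride 1/|dx|=1.0353 1/|dy|=3.8637
    cross x-line → (2,3), t=0.6936 (wall)
  → r_3 = 0.6936
beam 4: φ=45°, α=210°
  d=(-0.8660,-0.5000)  start (3,3)  tX=0.7736 tY=0.9000  stride 1/|dx|=1.1547 1/|dy|=2.0000
    cross x-line → (2,3), t=0.7736 (wall)
  → r_4 = 0.7736
beam 5: φ=90°, α=255°
  d=(-0.2588,-0.9659)  start (3,3)  tX=2.5887 tY=0.4659  stride 1/|dx|=3.8637 1/|dy|=1.0353
    cross y-line → (3,2), t=0.4659
    cross y-line → (3,1), t=1.5012
    cross y-line → (3,0), t=2.5364 (wall)
  → r_5 = 2.5364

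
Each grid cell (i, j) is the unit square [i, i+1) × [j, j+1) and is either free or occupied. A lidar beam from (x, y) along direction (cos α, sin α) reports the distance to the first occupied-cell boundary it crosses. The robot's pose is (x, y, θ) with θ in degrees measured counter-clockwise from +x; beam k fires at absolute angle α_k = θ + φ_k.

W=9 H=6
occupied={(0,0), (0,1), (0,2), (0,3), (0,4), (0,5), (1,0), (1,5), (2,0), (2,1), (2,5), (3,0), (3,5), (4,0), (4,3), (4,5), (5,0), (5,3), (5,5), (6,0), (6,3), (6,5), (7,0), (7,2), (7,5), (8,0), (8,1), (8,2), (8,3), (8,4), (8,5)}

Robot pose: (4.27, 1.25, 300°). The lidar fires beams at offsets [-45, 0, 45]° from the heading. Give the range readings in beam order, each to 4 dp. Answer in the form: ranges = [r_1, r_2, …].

ranges = [0.2588, 0.2887, 0.9659]

beam 1: φ=-45°, α=255°
  d=(-0.2588,-0.9659)  start (4,1)  tX=1.0432 tY=0.2588  stride 1/|dx|=3.8637 1/|dy|=1.0353
    cross y-line → (4,0), t=0.2588 (wall)
  → r_1 = 0.2588
beam 2: φ=0°, α=300°
  d=(0.5000,-0.8660)  start (4,1)  tX=1.4600 tY=0.2887  stride 1/|dx|=2.0000 1/|dy|=1.1547
    cross y-line → (4,0), t=0.2887 (wall)
  → r_2 = 0.2887
beam 3: φ=45°, α=345°
  d=(0.9659,-0.2588)  start (4,1)  tX=0.7558 tY=0.9659  stride 1/|dx|=1.0353 1/|dy|=3.8637
    cross x-line → (5,1), t=0.7558
    cross y-line → (5,0), t=0.9659 (wall)
  → r_3 = 0.9659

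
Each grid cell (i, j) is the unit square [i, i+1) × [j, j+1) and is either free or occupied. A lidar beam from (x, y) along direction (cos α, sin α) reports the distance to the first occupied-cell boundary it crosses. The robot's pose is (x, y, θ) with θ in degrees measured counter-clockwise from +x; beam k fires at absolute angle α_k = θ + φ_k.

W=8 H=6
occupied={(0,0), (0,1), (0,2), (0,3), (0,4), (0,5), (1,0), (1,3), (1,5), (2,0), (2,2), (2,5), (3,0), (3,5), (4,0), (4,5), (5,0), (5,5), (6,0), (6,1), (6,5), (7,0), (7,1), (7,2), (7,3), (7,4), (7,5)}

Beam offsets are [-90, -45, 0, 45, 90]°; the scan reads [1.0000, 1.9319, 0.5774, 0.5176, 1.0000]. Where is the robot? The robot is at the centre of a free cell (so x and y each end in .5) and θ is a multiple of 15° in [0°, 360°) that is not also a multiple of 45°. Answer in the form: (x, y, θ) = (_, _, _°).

(x, y, θ) = (3.5, 1.5, 240°)

Enumerate (i+0.5, j+0.5, θ) over the 21 free cells and 16 admissible headings. For each, cast all 5 beams and compare to the given ranges.
  (3.5, 3.5, 60°): beam 1 = 3.0000 ≠ 1.0000 ✗
  (5.5, 3.5, 240°): beam 1 = 3.0000 ≠ 1.0000 ✗
  (4.5, 2.5, 285°): beam 1 = 1.5529 ≠ 1.0000 ✗
  (3.5, 1.5, 285°): beam 1 = 1.9319 ≠ 1.0000 ✗
  (4.5, 3.5, 120°): beam 1 = 2.8868 ≠ 1.0000 ✗
  …
  (3.5, 1.5, 240°): r_1=1.0000, r_2=1.9319, r_3=0.5774, r_4=0.5176, r_5=1.0000 — all match ✓
Only this pose fits every beam.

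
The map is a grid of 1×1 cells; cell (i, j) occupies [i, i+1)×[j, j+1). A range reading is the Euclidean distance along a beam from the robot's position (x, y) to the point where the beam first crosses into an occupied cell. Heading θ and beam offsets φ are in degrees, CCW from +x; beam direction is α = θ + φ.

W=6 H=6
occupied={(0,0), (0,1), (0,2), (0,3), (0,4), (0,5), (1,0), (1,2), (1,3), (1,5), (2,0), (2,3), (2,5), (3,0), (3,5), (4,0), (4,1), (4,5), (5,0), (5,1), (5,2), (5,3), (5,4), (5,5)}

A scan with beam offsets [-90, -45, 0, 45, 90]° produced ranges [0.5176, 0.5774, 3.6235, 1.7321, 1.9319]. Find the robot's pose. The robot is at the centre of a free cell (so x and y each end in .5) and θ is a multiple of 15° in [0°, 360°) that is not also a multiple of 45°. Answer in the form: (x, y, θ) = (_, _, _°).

Candidates: 12 free-cell centres × 16 headings = 192 poses. Raycast each; keep the one whose scan matches to 4 dp.
  (3.5, 2.5, 255°): beam 1 = 1.5529 ≠ 0.5176 ✗
  (4.5, 3.5, 30°): beam 1 = 1.0000 ≠ 0.5176 ✗
  (3.5, 1.5, 105°): beam 2 = 3.0000 ≠ 0.5774 ✗
  (3.5, 1.5, 165°): beam 1 = 3.6235 ≠ 0.5176 ✗
  …
  (3.5, 1.5, 75°): r_1=0.5176, r_2=0.5774, r_3=3.6235, r_4=1.7321, r_5=1.9319 — all match ✓
No second candidate reproduces the full scan.

(x, y, θ) = (3.5, 1.5, 75°)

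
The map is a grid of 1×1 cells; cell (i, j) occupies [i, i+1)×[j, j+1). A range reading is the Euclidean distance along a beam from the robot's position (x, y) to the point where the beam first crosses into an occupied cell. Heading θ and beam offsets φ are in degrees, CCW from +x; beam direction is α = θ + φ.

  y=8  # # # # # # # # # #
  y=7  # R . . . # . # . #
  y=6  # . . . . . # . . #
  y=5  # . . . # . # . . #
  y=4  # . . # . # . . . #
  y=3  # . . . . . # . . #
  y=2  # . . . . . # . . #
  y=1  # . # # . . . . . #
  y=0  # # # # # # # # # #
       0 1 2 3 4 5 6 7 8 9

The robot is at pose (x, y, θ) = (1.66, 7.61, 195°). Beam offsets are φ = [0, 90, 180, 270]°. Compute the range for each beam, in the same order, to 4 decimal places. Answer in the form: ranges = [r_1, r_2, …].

beam 1: φ=0°, α=195°
  d=(-0.9659,-0.2588)  start (1,7)  tX=0.6833 tY=2.3569  stride 1/|dx|=1.0353 1/|dy|=3.8637
    cross x-line → (0,7), t=0.6833 (wall)
  → r_1 = 0.6833
beam 2: φ=90°, α=285°
  d=(0.2588,-0.9659)  start (1,7)  tX=1.3137 tY=0.6315  stride 1/|dx|=3.8637 1/|dy|=1.0353
    cross y-line → (1,6), t=0.6315
    cross x-line → (2,6), t=1.3137
    cross y-line → (2,5), t=1.6668
    cross y-line → (2,4), t=2.7021
    cross y-line → (2,3), t=3.7373
    cross y-line → (2,2), t=4.7726
    cross x-line → (3,2), t=5.1774
    cross y-line → (3,1), t=5.8079 (wall)
  → r_2 = 5.8079
beam 3: φ=180°, α=15°
  d=(0.9659,0.2588)  start (1,7)  tX=0.3520 tY=1.5068  stride 1/|dx|=1.0353 1/|dy|=3.8637
    cross x-line → (2,7), t=0.3520
    cross x-line → (3,7), t=1.3873
    cross y-line → (3,8), t=1.5068 (wall)
  → r_3 = 1.5068
beam 4: φ=270°, α=105°
  d=(-0.2588,0.9659)  start (1,7)  tX=2.5500 tY=0.4038  stride 1/|dx|=3.8637 1/|dy|=1.0353
    cross y-line → (1,8), t=0.4038 (wall)
  → r_4 = 0.4038

ranges = [0.6833, 5.8079, 1.5068, 0.4038]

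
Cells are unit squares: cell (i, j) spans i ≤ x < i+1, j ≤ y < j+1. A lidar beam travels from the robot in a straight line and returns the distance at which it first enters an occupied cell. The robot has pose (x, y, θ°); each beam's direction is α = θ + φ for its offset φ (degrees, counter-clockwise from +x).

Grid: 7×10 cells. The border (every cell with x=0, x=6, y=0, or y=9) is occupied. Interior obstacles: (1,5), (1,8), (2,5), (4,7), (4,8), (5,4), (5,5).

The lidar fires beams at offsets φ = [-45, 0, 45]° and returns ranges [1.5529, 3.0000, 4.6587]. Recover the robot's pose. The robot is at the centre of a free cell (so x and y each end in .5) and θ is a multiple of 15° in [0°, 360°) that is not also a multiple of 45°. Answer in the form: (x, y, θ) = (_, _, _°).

Candidates: 33 free-cell centres × 16 headings = 528 poses. Raycast each; keep the one whose scan matches to 4 dp.
  (4.5, 6.5, 330°): beam 1 = 1.9319 ≠ 1.5529 ✗
  (4.5, 4.5, 345°): beam 1 = 3.0000 ≠ 1.5529 ✗
  (1.5, 1.5, 255°): beam 1 = 0.5774 ≠ 1.5529 ✗
  …
  (1.5, 2.5, 330°): r_1=1.5529, r_2=3.0000, r_3=4.6587 — all match ✓
No second candidate reproduces the full scan.

(x, y, θ) = (1.5, 2.5, 330°)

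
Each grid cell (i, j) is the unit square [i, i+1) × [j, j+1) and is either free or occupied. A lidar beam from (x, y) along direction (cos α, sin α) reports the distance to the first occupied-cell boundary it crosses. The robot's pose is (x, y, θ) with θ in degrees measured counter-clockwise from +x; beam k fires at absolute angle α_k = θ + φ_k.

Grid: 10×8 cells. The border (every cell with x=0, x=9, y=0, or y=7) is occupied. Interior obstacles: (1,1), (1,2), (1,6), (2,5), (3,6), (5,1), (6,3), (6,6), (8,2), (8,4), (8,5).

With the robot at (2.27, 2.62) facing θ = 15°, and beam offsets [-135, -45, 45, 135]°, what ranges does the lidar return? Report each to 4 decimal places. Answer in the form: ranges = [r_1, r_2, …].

ranges = [0.5400, 3.1523, 5.0576, 0.3118]

beam 1: φ=-135°, α=240°
  direction (-0.5000, -0.8660); cell (2,2); t to first gridline: x 0.5400, y 0.7159 (then +2.0000 / +1.1547)
    (1,2) via x @ 0.5400  # hit
  → r_1 = 0.5400
beam 2: φ=-45°, α=330°
  direction (0.8660, -0.5000); cell (2,2); t to first gridline: x 0.8429, y 1.2400 (then +1.1547 / +2.0000)
    (3,2) via x @ 0.8429
    (3,1) via y @ 1.2400
    (4,1) via x @ 1.9976
    (5,1) via x @ 3.1523  # hit
  → r_2 = 3.1523
beam 3: φ=45°, α=60°
  direction (0.5000, 0.8660); cell (2,2); t to first gridline: x 1.4600, y 0.4388 (then +2.0000 / +1.1547)
    (2,3) via y @ 0.4388
    (3,3) via x @ 1.4600
    (3,4) via y @ 1.5935
    (3,5) via y @ 2.7482
    (4,5) via x @ 3.4600
    (4,6) via y @ 3.9029
    (4,7) via y @ 5.0576  # hit
  → r_3 = 5.0576
beam 4: φ=135°, α=150°
  direction (-0.8660, 0.5000); cell (2,2); t to first gridline: x 0.3118, y 0.7600 (then +1.1547 / +2.0000)
    (1,2) via x @ 0.3118  # hit
  → r_4 = 0.3118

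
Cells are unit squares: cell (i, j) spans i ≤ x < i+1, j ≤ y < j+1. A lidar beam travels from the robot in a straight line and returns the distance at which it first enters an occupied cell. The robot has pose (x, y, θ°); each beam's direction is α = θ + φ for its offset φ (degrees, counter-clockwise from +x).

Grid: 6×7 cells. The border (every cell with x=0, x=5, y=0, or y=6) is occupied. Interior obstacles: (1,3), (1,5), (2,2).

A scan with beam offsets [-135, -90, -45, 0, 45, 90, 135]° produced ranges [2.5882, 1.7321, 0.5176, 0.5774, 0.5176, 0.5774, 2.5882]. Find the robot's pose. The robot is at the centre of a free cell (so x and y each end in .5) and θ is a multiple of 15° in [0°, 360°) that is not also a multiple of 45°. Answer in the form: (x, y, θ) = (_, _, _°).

Enumerate (i+0.5, j+0.5, θ) over the 17 free cells and 16 admissible headings. For each, cast all 7 beams and compare to the given ranges.
  (4.5, 3.5, 75°): beam 1 = 1.0000 ≠ 2.5882 ✗
  (2.5, 1.5, 195°): beam 1 = 0.5774 ≠ 2.5882 ✗
  (2.5, 5.5, 195°): beam 1 = 0.5774 ≠ 2.5882 ✗
  (2.5, 3.5, 345°): beam 1 = 0.5774 ≠ 2.5882 ✗
  …
  (2.5, 3.5, 210°): r_1=2.5882, r_2=1.7321, r_3=0.5176, r_4=0.5774, r_5=0.5176, r_6=0.5774, r_7=2.5882 — all match ✓
Unique over the lattice → pose = (2.5, 3.5, 210°).

(x, y, θ) = (2.5, 3.5, 210°)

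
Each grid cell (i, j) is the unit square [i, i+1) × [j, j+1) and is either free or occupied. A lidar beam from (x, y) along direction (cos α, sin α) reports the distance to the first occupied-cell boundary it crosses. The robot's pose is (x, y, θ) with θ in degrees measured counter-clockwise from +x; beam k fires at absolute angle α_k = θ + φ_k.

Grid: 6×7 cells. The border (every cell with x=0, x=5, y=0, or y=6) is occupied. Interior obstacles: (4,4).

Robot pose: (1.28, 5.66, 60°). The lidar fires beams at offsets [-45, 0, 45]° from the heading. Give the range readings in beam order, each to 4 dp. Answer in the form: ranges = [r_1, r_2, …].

beam 1: φ=-45°, α=15°
  d=(0.9659,0.2588)  start (1,5)  tX=0.7454 tY=1.3137  stride 1/|dx|=1.0353 1/|dy|=3.8637
    cross x-line → (2,5), t=0.7454
    cross y-line → (2,6), t=1.3137 (wall)
  → r_1 = 1.3137
beam 2: φ=0°, α=60°
  d=(0.5000,0.8660)  start (1,5)  tX=1.4400 tY=0.3926  stride 1/|dx|=2.0000 1/|dy|=1.1547
    cross y-line → (1,6), t=0.3926 (wall)
  → r_2 = 0.3926
beam 3: φ=45°, α=105°
  d=(-0.2588,0.9659)  start (1,5)  tX=1.0818 tY=0.3520  stride 1/|dx|=3.8637 1/|dy|=1.0353
    cross y-line → (1,6), t=0.3520 (wall)
  → r_3 = 0.3520

ranges = [1.3137, 0.3926, 0.3520]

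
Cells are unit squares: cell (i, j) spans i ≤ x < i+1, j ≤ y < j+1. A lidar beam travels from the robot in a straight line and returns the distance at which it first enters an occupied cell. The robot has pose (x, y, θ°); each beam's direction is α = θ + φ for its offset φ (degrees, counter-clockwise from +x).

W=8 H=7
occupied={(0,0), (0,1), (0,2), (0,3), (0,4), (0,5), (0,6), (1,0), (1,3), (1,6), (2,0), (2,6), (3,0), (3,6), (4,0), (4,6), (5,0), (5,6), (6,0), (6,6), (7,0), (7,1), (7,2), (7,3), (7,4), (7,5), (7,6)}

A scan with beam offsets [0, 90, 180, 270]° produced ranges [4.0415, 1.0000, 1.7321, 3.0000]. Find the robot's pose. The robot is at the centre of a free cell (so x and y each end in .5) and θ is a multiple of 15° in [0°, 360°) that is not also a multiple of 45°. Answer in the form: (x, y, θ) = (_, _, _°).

The pose lattice has 29·16 = 464 candidates. Test each by forward raycasting.
  (5.5, 4.5, 15°): beam 1 = 1.5529 ≠ 4.0415 ✗
  (4.5, 3.5, 150°): beam 2 = 2.8868 ≠ 1.0000 ✗
  (6.5, 4.5, 345°): beam 1 = 0.5176 ≠ 4.0415 ✗
  (2.5, 3.5, 120°): beam 1 = 2.8868 ≠ 4.0415 ✗
  (6.5, 4.5, 75°): beam 1 = 1.5529 ≠ 4.0415 ✗
  …
  (2.5, 2.5, 60°): r_1=4.0415, r_2=1.0000, r_3=1.7321, r_4=3.0000 — all match ✓
Only this pose fits every beam.

(x, y, θ) = (2.5, 2.5, 60°)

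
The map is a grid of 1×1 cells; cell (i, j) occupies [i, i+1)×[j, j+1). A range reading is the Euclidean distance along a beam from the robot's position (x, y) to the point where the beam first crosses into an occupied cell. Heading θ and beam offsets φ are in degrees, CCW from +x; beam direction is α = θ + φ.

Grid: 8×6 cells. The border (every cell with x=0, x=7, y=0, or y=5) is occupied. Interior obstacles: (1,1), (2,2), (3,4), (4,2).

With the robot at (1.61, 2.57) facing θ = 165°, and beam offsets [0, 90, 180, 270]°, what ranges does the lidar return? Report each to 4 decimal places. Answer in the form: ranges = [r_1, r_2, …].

beam 1: φ=0°, α=165°
  cosα=-0.9659 sinα=0.2588 | (1,2) | tMaxX 0.6315 tMaxY 1.6614 | tΔX 1.0353 tΔY 3.8637
    t=0.6315 [x] (0,2) — stop
  → r_1 = 0.6315
beam 2: φ=90°, α=255°
  cosα=-0.2588 sinα=-0.9659 | (1,2) | tMaxX 2.3569 tMaxY 0.5901 | tΔX 3.8637 tΔY 1.0353
    t=0.5901 [y] (1,1) — stop
  → r_2 = 0.5901
beam 3: φ=180°, α=345°
  cosα=0.9659 sinα=-0.2588 | (1,2) | tMaxX 0.4038 tMaxY 2.2023 | tΔX 1.0353 tΔY 3.8637
    t=0.4038 [x] (2,2) — stop
  → r_3 = 0.4038
beam 4: φ=270°, α=75°
  cosα=0.2588 sinα=0.9659 | (1,2) | tMaxX 1.5068 tMaxY 0.4452 | tΔX 3.8637 tΔY 1.0353
    t=0.4452 [y] (1,3)
    t=1.4804 [y] (1,4)
    t=1.5068 [x] (2,4)
    t=2.5157 [y] (2,5) — stop
  → r_4 = 2.5157

ranges = [0.6315, 0.5901, 0.4038, 2.5157]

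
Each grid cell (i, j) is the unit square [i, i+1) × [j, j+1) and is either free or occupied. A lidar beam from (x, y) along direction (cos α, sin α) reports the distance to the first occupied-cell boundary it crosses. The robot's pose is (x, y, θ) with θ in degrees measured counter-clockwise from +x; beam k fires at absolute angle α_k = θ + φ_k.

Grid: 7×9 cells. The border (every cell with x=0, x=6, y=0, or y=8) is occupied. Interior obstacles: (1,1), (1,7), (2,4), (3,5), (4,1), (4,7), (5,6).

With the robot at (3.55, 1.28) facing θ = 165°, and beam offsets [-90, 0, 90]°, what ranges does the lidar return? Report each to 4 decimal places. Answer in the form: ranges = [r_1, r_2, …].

beam 1: φ=-90°, α=75°
  cosα=0.2588 sinα=0.9659 | (3,1) | tMaxX 1.7387 tMaxY 0.7454 | tΔX 3.8637 tΔY 1.0353
    t=0.7454 [y] (3,2)
    t=1.7387 [x] (4,2)
    t=1.7807 [y] (4,3)
    t=2.8160 [y] (4,4)
    t=3.8512 [y] (4,5)
    t=4.8865 [y] (4,6)
    t=5.6024 [x] (5,6) — stop
  → r_1 = 5.6024
beam 2: φ=0°, α=165°
  cosα=-0.9659 sinα=0.2588 | (3,1) | tMaxX 0.5694 tMaxY 2.7819 | tΔX 1.0353 tΔY 3.8637
    t=0.5694 [x] (2,1)
    t=1.6047 [x] (1,1) — stop
  → r_2 = 1.6047
beam 3: φ=90°, α=255°
  cosα=-0.2588 sinα=-0.9659 | (3,1) | tMaxX 2.1250 tMaxY 0.2899 | tΔX 3.8637 tΔY 1.0353
    t=0.2899 [y] (3,0) — stop
  → r_3 = 0.2899

ranges = [5.6024, 1.6047, 0.2899]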